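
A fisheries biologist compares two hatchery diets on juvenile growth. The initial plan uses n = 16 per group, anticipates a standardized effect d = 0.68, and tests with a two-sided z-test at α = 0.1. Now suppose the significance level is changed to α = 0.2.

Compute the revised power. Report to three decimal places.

δ = d·√(n/2) = 0.68 × √(16/2) = 1.9233 (unchanged). New critical value: z_{0.1} = 1.282.
Revised power = Φ(δ − 1.282) + Φ(−δ − 1.282) = Φ(0.642) + Φ(-3.205) = 0.7395 + 0.0007 = 0.7402.

Power ≈ 0.740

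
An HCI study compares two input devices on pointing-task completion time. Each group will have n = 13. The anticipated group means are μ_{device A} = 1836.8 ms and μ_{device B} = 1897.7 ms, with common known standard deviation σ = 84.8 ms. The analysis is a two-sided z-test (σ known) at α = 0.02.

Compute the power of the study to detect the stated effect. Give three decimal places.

Power ≈ 0.310

Standardized effect: d = |μ_{device A} − μ_{device B}| / σ = |1836.8 − 1897.7| / 84.8 = 0.7182
Noncentrality parameter: δ = d·√(n/2) = 0.7182 × √(13/2) = 1.8310
Two-sided α = 0.02 → critical value z_{0.01} = 2.326.
Power = Φ(δ − 2.326) + Φ(−δ − 2.326) = Φ(-0.495) + Φ(-4.157) = 0.3102 + 0.0000 = 0.3102.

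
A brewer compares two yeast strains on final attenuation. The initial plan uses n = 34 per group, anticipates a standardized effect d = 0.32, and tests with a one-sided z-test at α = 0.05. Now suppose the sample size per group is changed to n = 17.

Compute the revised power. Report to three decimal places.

Power ≈ 0.238

With n = 17 per group: δ = d·√(n/2) = 0.32 × √(17/2) = 0.9330. Critical value z_{0.05} = 1.645.
Revised power = P(Z > 1.645 − δ) = Φ(-0.712) = 0.2383.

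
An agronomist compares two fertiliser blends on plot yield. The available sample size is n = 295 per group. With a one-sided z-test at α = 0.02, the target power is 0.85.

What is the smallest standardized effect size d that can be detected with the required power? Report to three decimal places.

d ≈ 0.254

Need Φ(δ − 2.054) = 0.85, so δ = 2.054 + 1.036 = 3.090.
δ = d·√(n/2) ⇒ d = δ/√(n/2) = 3.090/√(295/2) = 0.2544.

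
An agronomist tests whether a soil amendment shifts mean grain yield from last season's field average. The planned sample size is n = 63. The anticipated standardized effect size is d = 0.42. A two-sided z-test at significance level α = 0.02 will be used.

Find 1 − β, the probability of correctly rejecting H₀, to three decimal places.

Power ≈ 0.843

Noncentrality parameter: δ = d·√n = 0.42 × √63 = 3.3336
Two-sided α = 0.02 → critical value z_{0.01} = 2.326.
Power = Φ(δ − 2.326) + Φ(−δ − 2.326) = Φ(1.007) + Φ(-5.660) = 0.8431 + 0.0000 = 0.8431.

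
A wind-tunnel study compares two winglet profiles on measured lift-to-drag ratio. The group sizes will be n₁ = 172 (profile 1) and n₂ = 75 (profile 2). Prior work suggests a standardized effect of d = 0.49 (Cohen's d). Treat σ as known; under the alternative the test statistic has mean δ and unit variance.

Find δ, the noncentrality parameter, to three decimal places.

δ = d / √(1/n₁ + 1/n₂) = 0.49 / √(1/172 + 1/75) = 3.5411

δ ≈ 3.541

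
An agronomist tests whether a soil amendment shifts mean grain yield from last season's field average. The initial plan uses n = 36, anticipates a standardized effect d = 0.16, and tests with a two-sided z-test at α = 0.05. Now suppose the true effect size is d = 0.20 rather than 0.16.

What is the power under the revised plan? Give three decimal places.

Power ≈ 0.224

With d = 0.20: δ = d·√n = 0.20 × √36 = 1.2000. Critical value z_{0.025} = 1.960.
Revised power = Φ(δ − 1.960) + Φ(−δ − 1.960) = Φ(-0.760) + Φ(-3.160) = 0.2236 + 0.0008 = 0.2244.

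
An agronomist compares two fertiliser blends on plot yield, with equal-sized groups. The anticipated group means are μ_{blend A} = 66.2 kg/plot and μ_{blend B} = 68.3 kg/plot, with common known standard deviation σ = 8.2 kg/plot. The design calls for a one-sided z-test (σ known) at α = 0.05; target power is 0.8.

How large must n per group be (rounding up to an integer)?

Standardized effect: d = |μ_{blend A} − μ_{blend B}| / σ = |66.2 − 68.3| / 8.2 = 0.2561
Set Φ(δ − 1.645) = 0.8; then δ − 1.645 = Φ⁻¹(0.8) = 0.842, giving δ = 2.486.
δ = d·√(n/2) ⇒ n = 2(δ/d)² = 2 × (2.486 / 0.2561)² = 188.53.
Rounding up, n = 189 per group.

n = 189 per group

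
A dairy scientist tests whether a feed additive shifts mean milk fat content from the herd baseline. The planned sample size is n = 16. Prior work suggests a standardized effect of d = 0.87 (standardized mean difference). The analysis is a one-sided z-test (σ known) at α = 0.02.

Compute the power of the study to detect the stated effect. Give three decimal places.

Noncentrality parameter: δ = d·√n = 0.87 × √16 = 3.4800
One-sided α = 0.02 → critical value z_{0.02} = 2.054.
Power = P(Z > 2.054 − δ) = Φ(1.426) = 0.9231.

Power ≈ 0.923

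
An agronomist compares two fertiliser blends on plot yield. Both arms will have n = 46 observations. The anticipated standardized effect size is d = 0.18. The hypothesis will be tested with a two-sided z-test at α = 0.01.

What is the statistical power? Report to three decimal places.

Noncentrality parameter: δ = d·√(n/2) = 0.18 × √(46/2) = 0.8632
Two-sided α = 0.01 → critical value z_{0.005} = 2.576.
Power = Φ(δ − 2.576) + Φ(−δ − 2.576) = Φ(-1.713) + Φ(-3.439) = 0.0434 + 0.0003 = 0.0437.

Power ≈ 0.044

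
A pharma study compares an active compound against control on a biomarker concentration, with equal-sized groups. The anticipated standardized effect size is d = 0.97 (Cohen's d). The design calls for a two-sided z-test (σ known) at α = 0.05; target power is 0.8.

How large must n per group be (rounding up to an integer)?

n = 17 per group

Set Φ(δ − 1.960) = 0.8; then δ − 1.960 = Φ⁻¹(0.8) = 0.842, giving δ = 2.802.
(Ignoring the negligible lower-tail rejection probability gives the usual closed-form inversion.)
δ = d·√(n/2) ⇒ n = 2(δ/d)² = 2 × (2.802 / 0.97)² = 16.68.
Rounding up, n = 17 per group.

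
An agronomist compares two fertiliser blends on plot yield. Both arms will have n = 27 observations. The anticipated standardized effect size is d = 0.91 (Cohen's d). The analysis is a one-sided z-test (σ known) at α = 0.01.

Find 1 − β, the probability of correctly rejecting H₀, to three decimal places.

Noncentrality parameter: δ = d·√(n/2) = 0.91 × √(27/2) = 3.3436
One-sided α = 0.01 → critical value z_{0.01} = 2.326.
Power = Φ(δ − 2.326) = Φ(1.017) = 0.8455.

Power ≈ 0.845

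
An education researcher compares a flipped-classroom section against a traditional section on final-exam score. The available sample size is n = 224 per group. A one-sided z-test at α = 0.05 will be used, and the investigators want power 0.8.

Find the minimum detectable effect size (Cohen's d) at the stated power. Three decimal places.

Required noncentrality: δ = z_{0.05} + z_{0.20} = 1.645 + 0.842 = 2.486.
δ = d·√(n/2) ⇒ d = δ/√(n/2) = 2.486/√(224/2) = 0.2349.

d ≈ 0.235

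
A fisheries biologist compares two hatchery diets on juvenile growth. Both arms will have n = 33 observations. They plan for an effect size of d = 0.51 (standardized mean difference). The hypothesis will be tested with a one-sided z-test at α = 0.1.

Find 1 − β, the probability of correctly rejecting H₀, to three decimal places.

Noncentrality parameter: λ = d·√(n/2) = 0.51 × √(33/2) = 2.0716
One-sided α = 0.1 → critical value z_{0.1} = 1.282.
Power = Φ(λ − 1.282) = Φ(0.790) = 0.7853.

Power ≈ 0.785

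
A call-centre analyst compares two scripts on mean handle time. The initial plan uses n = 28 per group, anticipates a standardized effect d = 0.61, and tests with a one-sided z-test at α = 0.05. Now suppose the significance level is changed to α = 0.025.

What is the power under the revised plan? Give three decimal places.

δ = d·√(n/2) = 0.61 × √(28/2) = 2.2824 (unchanged). New critical value: z_{0.025} = 1.960.
Revised power = P(Z > 1.960 − δ) = Φ(0.322) = 0.6264.

Power ≈ 0.626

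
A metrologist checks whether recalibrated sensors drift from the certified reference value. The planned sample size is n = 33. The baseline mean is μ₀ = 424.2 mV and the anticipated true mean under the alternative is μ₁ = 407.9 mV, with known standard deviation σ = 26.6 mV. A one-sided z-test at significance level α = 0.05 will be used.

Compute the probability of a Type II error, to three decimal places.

β ≈ 0.030

Standardized effect: d = |μ₁ − μ₀| / σ = |407.9 − 424.2| / 26.6 = 0.6128
Noncentrality parameter: λ = d·√n = 0.6128 × √33 = 3.5202
One-sided α = 0.05 → critical value z_{0.05} = 1.645.
Power = Φ(λ − 1.645) = Φ(1.875) = 0.9696.
Type II error: β = 1 − power = 1 − 0.9696 = 0.0304.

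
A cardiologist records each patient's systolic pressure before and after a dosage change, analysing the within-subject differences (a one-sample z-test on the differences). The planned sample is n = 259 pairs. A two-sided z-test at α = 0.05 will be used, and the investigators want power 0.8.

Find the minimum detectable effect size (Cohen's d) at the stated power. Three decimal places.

Need Φ(δ − 1.960) = 0.8, so δ = 1.960 + 0.842 = 2.802.
(Lower-tail contribution to power is negligible for δ > 0.)
δ = d·√n ⇒ d = δ/√n = 2.802/√259 = 0.1741.

d ≈ 0.174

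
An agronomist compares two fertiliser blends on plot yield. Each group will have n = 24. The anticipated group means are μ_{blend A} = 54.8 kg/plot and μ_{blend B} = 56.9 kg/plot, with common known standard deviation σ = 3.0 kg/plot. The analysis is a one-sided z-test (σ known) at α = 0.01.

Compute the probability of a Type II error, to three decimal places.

Standardized effect: d = |μ_{blend A} − μ_{blend B}| / σ = |54.8 − 56.9| / 3.0 = 0.7000
Noncentrality parameter: δ = d·√(n/2) = 0.7000 × √(24/2) = 2.4249
Critical value for a one-sided test at α = 0.01: z_α = 2.326.
Power = P(Z > 2.326 − δ) = Φ(0.099) = 0.5392.
Type II error: β = 1 − power = 1 − 0.5392 = 0.4608.

β ≈ 0.461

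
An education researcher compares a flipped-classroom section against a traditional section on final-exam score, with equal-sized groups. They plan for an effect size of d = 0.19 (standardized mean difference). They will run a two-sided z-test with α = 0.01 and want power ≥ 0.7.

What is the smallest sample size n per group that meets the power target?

For power 0.7 need Φ(δ − z_{0.005}) = 0.7, so δ = z_{0.005} + z_{0.30} = 2.576 + 0.524 = 3.100.
(The Φ(−δ − z_{α/2}) term is vanishingly small for δ > 0 and is dropped in the standard sample-size formula.)
δ = d·√(n/2) ⇒ n = 2(δ/d)² = 2 × (3.100 / 0.19)² = 532.49.
Round up to the next whole unit.

n = 533 per group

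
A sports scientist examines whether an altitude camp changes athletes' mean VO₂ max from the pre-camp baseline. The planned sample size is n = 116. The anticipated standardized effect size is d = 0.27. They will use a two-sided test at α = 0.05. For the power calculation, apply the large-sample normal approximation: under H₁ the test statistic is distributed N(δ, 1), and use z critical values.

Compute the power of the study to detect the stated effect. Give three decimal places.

Noncentrality parameter: δ = d·√n = 0.27 × √116 = 2.9080
Two-sided α = 0.05 → critical value z_{0.025} = 1.960.
Power = Φ(δ − 1.960) + Φ(−δ − 1.960) = Φ(0.948) + Φ(-4.868) = 0.8284 + 0.0000 = 0.8284.

Power ≈ 0.828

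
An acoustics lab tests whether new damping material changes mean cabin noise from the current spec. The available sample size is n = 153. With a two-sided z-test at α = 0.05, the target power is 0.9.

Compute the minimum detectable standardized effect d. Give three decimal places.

Required noncentrality: δ = z_{0.025} + z_{0.10} = 1.960 + 1.282 = 3.242.
(The second rejection-region term Φ(−δ − z_{α/2}) is negligible and dropped.)
δ = d·√n ⇒ d = δ/√n = 3.242/√153 = 0.2621.

d ≈ 0.262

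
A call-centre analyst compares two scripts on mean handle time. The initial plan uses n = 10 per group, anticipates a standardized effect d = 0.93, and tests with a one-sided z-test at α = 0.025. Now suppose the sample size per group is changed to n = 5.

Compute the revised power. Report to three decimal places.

With n = 5 per group: δ = d·√(n/2) = 0.93 × √(5/2) = 1.4705. Critical value z_{0.025} = 1.960.
Revised power = P(Z > 1.960 − δ) = Φ(-0.490) = 0.3122.

Power ≈ 0.312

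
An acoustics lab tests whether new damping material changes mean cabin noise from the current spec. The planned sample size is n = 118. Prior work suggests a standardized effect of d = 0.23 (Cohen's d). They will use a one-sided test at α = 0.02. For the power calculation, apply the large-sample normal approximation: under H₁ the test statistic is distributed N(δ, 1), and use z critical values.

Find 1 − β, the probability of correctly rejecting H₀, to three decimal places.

Power ≈ 0.672

Noncentrality parameter: λ = d·√n = 0.23 × √118 = 2.4984
Critical value for a one-sided test at α = 0.02: z_α = 2.054.
Power = Φ(λ − 2.054) = Φ(0.445) = 0.6717.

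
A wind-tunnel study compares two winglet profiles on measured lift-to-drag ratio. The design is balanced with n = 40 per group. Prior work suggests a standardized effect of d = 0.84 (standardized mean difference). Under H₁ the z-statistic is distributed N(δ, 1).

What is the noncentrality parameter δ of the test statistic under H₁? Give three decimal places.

δ ≈ 3.757

The noncentrality parameter scales effect size by the design's sample-size factor: δ = d·√(n/2) = 0.84 × √(40/2) = 3.7566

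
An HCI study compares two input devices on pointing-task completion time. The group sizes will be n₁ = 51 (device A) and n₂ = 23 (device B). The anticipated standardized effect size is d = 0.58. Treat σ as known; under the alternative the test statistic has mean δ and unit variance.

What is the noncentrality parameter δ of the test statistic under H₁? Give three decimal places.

δ ≈ 2.309

The noncentrality parameter scales effect size by the design's sample-size factor: δ = d / √(1/n₁ + 1/n₂) = 0.58 / √(1/51 + 1/23) = 2.3092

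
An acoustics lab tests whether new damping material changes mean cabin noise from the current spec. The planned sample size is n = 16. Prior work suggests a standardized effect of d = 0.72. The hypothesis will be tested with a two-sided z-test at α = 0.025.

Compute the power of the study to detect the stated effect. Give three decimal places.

Noncentrality parameter: λ = d·√n = 0.72 × √16 = 2.8800
Critical value for a two-sided test at α = 0.025: z_{α/2} = 2.241.
Power = Φ(λ − 2.241) + Φ(−λ − 2.241) = Φ(0.639) + Φ(-5.121) = 0.7385 + 0.0000 = 0.7385.

Power ≈ 0.738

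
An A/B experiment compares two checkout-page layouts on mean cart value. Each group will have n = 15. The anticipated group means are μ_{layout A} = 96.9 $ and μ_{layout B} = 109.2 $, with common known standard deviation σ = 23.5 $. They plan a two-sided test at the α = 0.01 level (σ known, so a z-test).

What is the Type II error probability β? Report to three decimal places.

β ≈ 0.873

Standardized effect: d = |μ_{layout A} − μ_{layout B}| / σ = |96.9 − 109.2| / 23.5 = 0.5234
Noncentrality parameter: δ = d·√(n/2) = 0.5234 × √(15/2) = 1.4334
Two-sided α = 0.01 → critical value z_{0.005} = 2.576.
Power = Φ(δ − 2.576) + Φ(−δ − 2.576) = Φ(-1.142) + Φ(-4.009) = 0.1266 + 0.0000 = 0.1267.
Type II error: β = 1 − power = 1 − 0.1267 = 0.8733.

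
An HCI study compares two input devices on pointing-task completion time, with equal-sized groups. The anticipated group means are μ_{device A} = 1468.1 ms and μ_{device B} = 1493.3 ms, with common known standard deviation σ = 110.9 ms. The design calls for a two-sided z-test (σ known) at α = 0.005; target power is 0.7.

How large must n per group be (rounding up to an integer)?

Standardized effect: d = |μ_{device A} − μ_{device B}| / σ = |1468.1 − 1493.3| / 110.9 = 0.2272
Set Φ(δ − 2.807) = 0.7; then δ − 2.807 = Φ⁻¹(0.7) = 0.524, giving δ = 3.331.
(Ignoring the negligible lower-tail rejection probability gives the usual closed-form inversion.)
δ = d·√(n/2) ⇒ n = 2(δ/d)² = 2 × (3.331 / 0.2272)² = 429.89.
Rounding up, n = 430 per group.

n = 430 per group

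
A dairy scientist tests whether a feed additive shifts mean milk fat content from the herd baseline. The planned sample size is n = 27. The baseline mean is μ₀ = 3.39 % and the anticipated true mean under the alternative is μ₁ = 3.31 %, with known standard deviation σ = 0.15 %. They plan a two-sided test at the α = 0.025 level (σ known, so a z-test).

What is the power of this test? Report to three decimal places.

Standardized effect: d = |μ₁ − μ₀| / σ = |3.31 − 3.39| / 0.15 = 0.5333
Noncentrality parameter: λ = d·√n = 0.5333 × √27 = 2.7713
Critical value for a two-sided test at α = 0.025: z_{α/2} = 2.241.
Power = Φ(λ − 2.241) + Φ(−λ − 2.241) = Φ(0.530) + Φ(-5.013) = 0.7019 + 0.0000 = 0.7019.

Power ≈ 0.702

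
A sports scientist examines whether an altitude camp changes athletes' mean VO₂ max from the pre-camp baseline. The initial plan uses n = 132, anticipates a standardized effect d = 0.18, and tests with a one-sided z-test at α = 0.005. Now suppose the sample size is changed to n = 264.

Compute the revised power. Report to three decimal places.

With n = 264: δ = d·√n = 0.18 × √264 = 2.9247. Critical value z_{0.005} = 2.576.
Revised power = Φ(δ − 2.576) = Φ(0.349) = 0.6364.

Power ≈ 0.636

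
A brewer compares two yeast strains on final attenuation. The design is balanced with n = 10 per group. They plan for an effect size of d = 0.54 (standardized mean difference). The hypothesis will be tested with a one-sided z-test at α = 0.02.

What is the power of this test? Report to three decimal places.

Power ≈ 0.199

Noncentrality parameter: δ = d·√(n/2) = 0.54 × √(10/2) = 1.2075
Critical value for a one-sided test at α = 0.02: z_α = 2.054.
Power = P(Z > 2.054 − δ) = Φ(-0.846) = 0.1987.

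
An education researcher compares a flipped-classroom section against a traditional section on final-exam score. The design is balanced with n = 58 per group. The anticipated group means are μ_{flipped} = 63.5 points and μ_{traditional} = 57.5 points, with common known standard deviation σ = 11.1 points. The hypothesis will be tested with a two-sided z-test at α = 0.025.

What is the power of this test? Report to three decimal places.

Standardized effect: d = |μ_{flipped} − μ_{traditional}| / σ = |63.5 − 57.5| / 11.1 = 0.5405
Noncentrality parameter: λ = d·√(n/2) = 0.5405 × √(58/2) = 2.9109
Two-sided α = 0.025 → critical value z_{0.0125} = 2.241.
Power = Φ(λ − 2.241) + Φ(−λ − 2.241) = Φ(0.669) + Φ(-5.152) = 0.7484 + 0.0000 = 0.7484.

Power ≈ 0.748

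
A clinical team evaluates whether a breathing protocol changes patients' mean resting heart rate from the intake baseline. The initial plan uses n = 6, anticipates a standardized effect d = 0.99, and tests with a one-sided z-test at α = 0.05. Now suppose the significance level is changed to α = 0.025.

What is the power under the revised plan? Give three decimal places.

Power ≈ 0.679

δ = d·√n = 0.99 × √6 = 2.4250 (unchanged). New critical value: z_{0.025} = 1.960.
Revised power = Φ(δ − 1.960) = Φ(0.465) = 0.6790.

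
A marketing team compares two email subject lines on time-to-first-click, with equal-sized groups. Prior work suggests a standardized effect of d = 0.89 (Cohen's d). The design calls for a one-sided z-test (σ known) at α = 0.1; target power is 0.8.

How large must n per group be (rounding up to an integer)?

n = 12 per group

For power 0.8 need Φ(δ − z_{0.1}) = 0.8, so δ = z_{0.1} + z_{0.20} = 1.282 + 0.842 = 2.123.
δ = d·√(n/2) ⇒ n = 2(δ/d)² = 2 × (2.123 / 0.89)² = 11.38.
Rounding up, n = 12 per group.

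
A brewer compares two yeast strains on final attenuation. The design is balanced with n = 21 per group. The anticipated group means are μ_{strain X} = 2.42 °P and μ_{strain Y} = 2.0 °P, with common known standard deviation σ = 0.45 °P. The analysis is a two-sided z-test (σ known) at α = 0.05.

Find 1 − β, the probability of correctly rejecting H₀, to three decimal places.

Standardized effect: d = |μ_{strain X} − μ_{strain Y}| / σ = |2.42 − 2.0| / 0.45 = 0.9333
Noncentrality parameter: λ = d·√(n/2) = 0.9333 × √(21/2) = 3.0243
Critical value for a two-sided test at α = 0.05: z_{α/2} = 1.960.
Power = Φ(λ − 1.960) + Φ(−λ − 1.960) = Φ(1.064) + Φ(-4.984) = 0.8564 + 0.0000 = 0.8564.

Power ≈ 0.856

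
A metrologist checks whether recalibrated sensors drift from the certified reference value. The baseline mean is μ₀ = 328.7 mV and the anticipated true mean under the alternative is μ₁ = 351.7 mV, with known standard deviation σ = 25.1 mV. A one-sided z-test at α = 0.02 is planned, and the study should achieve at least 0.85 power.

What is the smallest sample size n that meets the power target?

Standardized effect: d = |μ₁ − μ₀| / σ = |351.7 − 328.7| / 25.1 = 0.9163
Set Φ(δ − 2.054) = 0.85; then δ − 2.054 = Φ⁻¹(0.85) = 1.036, giving δ = 3.090.
δ = d·√n ⇒ n = (δ/d)² = (3.090 / 0.9163)² = 11.37.
Round up to the next whole unit.

n = 12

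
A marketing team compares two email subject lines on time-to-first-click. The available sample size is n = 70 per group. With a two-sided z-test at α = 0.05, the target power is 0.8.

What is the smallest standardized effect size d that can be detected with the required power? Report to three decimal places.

d ≈ 0.474

Need Φ(δ − 1.960) = 0.8, so δ = 1.960 + 0.842 = 2.802.
(Lower-tail contribution to power is negligible for δ > 0.)
δ = d·√(n/2) ⇒ d = δ/√(n/2) = 2.802/√(70/2) = 0.4736.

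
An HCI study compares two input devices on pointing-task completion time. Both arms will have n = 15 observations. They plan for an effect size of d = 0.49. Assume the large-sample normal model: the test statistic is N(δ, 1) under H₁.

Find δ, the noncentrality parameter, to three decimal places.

δ = d·√(n/2) = 0.49 × √(15/2) = 1.3419

δ ≈ 1.342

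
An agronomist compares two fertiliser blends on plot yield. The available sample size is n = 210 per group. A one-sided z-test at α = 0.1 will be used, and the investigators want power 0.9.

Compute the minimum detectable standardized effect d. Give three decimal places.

d ≈ 0.250

Need Φ(δ − 1.282) = 0.9, so δ = 1.282 + 1.282 = 2.563.
δ = d·√(n/2) ⇒ d = δ/√(n/2) = 2.563/√(210/2) = 0.2501.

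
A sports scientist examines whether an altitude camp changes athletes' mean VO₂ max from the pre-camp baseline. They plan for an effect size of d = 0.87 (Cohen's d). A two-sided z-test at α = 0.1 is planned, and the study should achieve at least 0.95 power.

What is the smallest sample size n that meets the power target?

n = 15

Set Φ(δ − 1.645) = 0.95; then δ − 1.645 = Φ⁻¹(0.95) = 1.645, giving δ = 3.290.
(Ignoring the negligible lower-tail rejection probability gives the usual closed-form inversion.)
δ = d·√n ⇒ n = (δ/d)² = (3.290 / 0.87)² = 14.30.
Round up to the next whole unit.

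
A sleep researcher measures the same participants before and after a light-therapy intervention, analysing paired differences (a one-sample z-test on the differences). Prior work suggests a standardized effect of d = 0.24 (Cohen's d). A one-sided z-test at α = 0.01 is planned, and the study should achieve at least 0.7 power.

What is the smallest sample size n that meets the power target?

n = 142

Set Φ(δ − 2.326) = 0.7; then δ − 2.326 = Φ⁻¹(0.7) = 0.524, giving δ = 2.851.
δ = d·√n ⇒ n = (δ/d)² = (2.851 / 0.24)² = 141.09.
Round up to the next whole unit.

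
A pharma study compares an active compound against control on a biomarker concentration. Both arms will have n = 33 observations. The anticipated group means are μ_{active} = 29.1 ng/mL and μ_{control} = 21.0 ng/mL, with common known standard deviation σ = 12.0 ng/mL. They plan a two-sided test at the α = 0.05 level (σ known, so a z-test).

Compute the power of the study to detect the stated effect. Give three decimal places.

Standardized effect: d = |μ_{active} − μ_{control}| / σ = |29.1 − 21.0| / 12.0 = 0.6750
Noncentrality parameter: δ = d·√(n/2) = 0.6750 × √(33/2) = 2.7419
Two-sided α = 0.05 → critical value z_{0.025} = 1.960.
Power = Φ(δ − 1.960) + Φ(−δ − 1.960) = Φ(0.782) + Φ(-4.702) = 0.7829 + 0.0000 = 0.7829.

Power ≈ 0.783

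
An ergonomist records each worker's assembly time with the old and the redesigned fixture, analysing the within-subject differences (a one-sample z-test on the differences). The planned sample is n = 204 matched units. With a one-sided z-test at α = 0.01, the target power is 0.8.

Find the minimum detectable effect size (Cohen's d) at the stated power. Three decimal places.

d ≈ 0.222

Required noncentrality: δ = z_{0.01} + z_{0.20} = 2.326 + 0.842 = 3.168.
δ = d·√n ⇒ d = δ/√n = 3.168/√204 = 0.2218.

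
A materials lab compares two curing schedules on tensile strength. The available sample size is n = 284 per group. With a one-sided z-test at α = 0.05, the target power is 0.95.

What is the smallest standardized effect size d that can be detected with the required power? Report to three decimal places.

Need Φ(δ − 1.645) = 0.95, so δ = 1.645 + 1.645 = 3.290.
δ = d·√(n/2) ⇒ d = δ/√(n/2) = 3.290/√(284/2) = 0.2761.

d ≈ 0.276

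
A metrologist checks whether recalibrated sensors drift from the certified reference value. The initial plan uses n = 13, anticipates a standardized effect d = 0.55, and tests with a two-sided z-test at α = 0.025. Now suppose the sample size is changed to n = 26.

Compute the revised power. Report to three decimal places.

With n = 26: δ = d·√n = 0.55 × √26 = 2.8045. Critical value z_{0.0125} = 2.241.
Revised power = Φ(δ − 2.241) + Φ(−δ − 2.241) = Φ(0.563) + Φ(-5.046) = 0.7133 + 0.0000 = 0.7133.

Power ≈ 0.713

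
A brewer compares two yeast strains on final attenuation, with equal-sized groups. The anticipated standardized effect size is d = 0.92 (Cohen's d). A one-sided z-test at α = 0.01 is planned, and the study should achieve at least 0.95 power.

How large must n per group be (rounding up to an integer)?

For power 0.95 need Φ(δ − z_{0.01}) = 0.95, so δ = z_{0.01} + z_{0.05} = 2.326 + 1.645 = 3.971.
δ = d·√(n/2) ⇒ n = 2(δ/d)² = 2 × (3.971 / 0.92)² = 37.26.
Rounding up, n = 38 per group.

n = 38 per group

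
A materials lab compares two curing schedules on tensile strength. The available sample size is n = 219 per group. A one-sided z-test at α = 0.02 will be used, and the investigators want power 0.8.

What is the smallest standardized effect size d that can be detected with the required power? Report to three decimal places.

Need Φ(δ − 2.054) = 0.8, so δ = 2.054 + 0.842 = 2.895.
δ = d·√(n/2) ⇒ d = δ/√(n/2) = 2.895/√(219/2) = 0.2767.

d ≈ 0.277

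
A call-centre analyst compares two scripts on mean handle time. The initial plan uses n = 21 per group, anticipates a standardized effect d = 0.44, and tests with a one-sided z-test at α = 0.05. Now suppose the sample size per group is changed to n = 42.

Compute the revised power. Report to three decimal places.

With n = 42 per group: δ = d·√(n/2) = 0.44 × √(42/2) = 2.0163. Critical value z_{0.05} = 1.645.
Revised power = Φ(δ − 1.645) = Φ(0.371) = 0.6449.

Power ≈ 0.645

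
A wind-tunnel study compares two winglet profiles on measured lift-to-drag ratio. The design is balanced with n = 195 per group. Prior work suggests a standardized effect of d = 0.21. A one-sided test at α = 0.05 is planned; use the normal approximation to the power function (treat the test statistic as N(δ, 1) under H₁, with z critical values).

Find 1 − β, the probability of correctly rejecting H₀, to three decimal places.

Noncentrality parameter: δ = d·√(n/2) = 0.21 × √(195/2) = 2.0736
Critical value for a one-sided test at α = 0.05: z_α = 1.645.
Power = Φ(δ − 1.645) = Φ(0.429) = 0.6659.

Power ≈ 0.666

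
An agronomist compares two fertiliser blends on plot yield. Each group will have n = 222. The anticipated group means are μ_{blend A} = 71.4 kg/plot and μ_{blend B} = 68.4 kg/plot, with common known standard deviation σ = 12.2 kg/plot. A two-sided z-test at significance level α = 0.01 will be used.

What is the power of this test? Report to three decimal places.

Standardized effect: d = |μ_{blend A} − μ_{blend B}| / σ = |71.4 − 68.4| / 12.2 = 0.2459
Noncentrality parameter: δ = d·√(n/2) = 0.2459 × √(222/2) = 2.5907
Two-sided α = 0.01 → critical value z_{0.005} = 2.576.
Power = Φ(δ − 2.576) + Φ(−δ − 2.576) = Φ(0.015) + Φ(-5.167) = 0.5059 + 0.0000 = 0.5059.

Power ≈ 0.506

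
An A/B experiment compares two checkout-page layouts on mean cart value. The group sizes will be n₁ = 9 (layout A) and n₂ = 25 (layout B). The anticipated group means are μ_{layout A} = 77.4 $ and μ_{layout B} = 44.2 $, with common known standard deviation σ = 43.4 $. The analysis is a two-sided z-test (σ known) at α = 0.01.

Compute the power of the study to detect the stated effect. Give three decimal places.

Power ≈ 0.272

Standardized effect: d = |μ_{layout A} − μ_{layout B}| / σ = |77.4 − 44.2| / 43.4 = 0.7650
Noncentrality parameter: δ = d / √(1/n₁ + 1/n₂) = 0.7650 / √(1/9 + 1/25) = 1.9679
Critical value for a two-sided test at α = 0.01: z_{α/2} = 2.576.
Power = Φ(δ − 2.576) + Φ(−δ − 2.576) = Φ(-0.608) + Φ(-4.544) = 0.2716 + 0.0000 = 0.2716.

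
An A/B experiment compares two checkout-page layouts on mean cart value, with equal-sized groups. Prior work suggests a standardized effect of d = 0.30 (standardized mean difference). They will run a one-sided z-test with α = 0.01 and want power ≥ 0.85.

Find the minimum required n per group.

n = 252 per group

Set Φ(δ − 2.326) = 0.85; then δ − 2.326 = Φ⁻¹(0.85) = 1.036, giving δ = 3.363.
δ = d·√(n/2) ⇒ n = 2(δ/d)² = 2 × (3.363 / 0.30)² = 251.30.
Rounding up, n = 252 per group.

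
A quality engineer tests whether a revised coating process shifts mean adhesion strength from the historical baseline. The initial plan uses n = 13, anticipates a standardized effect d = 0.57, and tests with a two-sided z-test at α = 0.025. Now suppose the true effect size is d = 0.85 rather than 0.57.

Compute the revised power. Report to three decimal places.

With d = 0.85: δ = d·√n = 0.85 × √13 = 3.0647. Critical value z_{0.0125} = 2.241.
Revised power = Φ(δ − 2.241) + Φ(−δ − 2.241) = Φ(0.823) + Φ(-5.306) = 0.7948 + 0.0000 = 0.7948.

Power ≈ 0.795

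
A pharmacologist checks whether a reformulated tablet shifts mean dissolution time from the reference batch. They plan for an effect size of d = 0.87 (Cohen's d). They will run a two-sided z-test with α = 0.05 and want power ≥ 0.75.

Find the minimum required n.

Set Φ(δ − 1.960) = 0.75; then δ − 1.960 = Φ⁻¹(0.75) = 0.674, giving δ = 2.634.
(For δ > 0 the lower-tail rejection region contributes negligibly to power, so the one-term inversion is standard.)
δ = d·√n ⇒ n = (δ/d)² = (2.634 / 0.87)² = 9.17.
Round up to the next whole unit.

n = 10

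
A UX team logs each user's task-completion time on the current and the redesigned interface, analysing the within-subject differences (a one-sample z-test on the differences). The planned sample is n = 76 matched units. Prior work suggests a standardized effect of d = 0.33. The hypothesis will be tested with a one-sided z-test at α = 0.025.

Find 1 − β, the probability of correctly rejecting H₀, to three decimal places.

Power ≈ 0.820

Noncentrality parameter: δ = d·√n = 0.33 × √76 = 2.8769
One-sided α = 0.025 → critical value z_{0.025} = 1.960.
Power = Φ(δ − 1.960) = Φ(0.917) = 0.8204.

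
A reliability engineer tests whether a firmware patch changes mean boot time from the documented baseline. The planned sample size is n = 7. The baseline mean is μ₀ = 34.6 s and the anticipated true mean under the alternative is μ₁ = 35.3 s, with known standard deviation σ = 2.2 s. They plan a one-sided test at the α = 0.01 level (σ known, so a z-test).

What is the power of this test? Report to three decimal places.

Power ≈ 0.069

Standardized effect: d = |μ₁ − μ₀| / σ = |35.3 − 34.6| / 2.2 = 0.3182
Noncentrality parameter: δ = d·√n = 0.3182 × √7 = 0.8418
One-sided α = 0.01 → critical value z_{0.01} = 2.326.
Power = Φ(δ − 2.326) = Φ(-1.485) = 0.0688.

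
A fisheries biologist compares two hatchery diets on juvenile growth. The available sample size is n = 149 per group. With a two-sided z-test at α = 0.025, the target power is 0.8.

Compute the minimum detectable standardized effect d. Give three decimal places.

d ≈ 0.357

Required noncentrality: δ = z_{0.0125} + z_{0.20} = 2.241 + 0.842 = 3.083.
(Lower-tail contribution to power is negligible for δ > 0.)
δ = d·√(n/2) ⇒ d = δ/√(n/2) = 3.083/√(149/2) = 0.3572.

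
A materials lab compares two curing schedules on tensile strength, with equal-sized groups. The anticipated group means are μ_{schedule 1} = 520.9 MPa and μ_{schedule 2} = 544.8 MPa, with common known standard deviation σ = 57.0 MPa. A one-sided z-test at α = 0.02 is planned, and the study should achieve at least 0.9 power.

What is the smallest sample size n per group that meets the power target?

Standardized effect: d = |μ_{schedule 1} − μ_{schedule 2}| / σ = |520.9 − 544.8| / 57.0 = 0.4193
For power 0.9 need Φ(δ − z_{0.02}) = 0.9, so δ = z_{0.02} + z_{0.10} = 2.054 + 1.282 = 3.335.
δ = d·√(n/2) ⇒ n = 2(δ/d)² = 2 × (3.335 / 0.4193)² = 126.55.
Round up to the next whole unit.

n = 127 per group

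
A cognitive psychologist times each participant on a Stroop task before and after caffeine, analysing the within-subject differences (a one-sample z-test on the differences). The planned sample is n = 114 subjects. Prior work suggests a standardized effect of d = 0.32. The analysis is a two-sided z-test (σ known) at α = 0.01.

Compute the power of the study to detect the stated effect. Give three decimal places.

Power ≈ 0.800

Noncentrality parameter: δ = d·√n = 0.32 × √114 = 3.4167
Critical value for a two-sided test at α = 0.01: z_{α/2} = 2.576.
Power = Φ(δ − 2.576) + Φ(−δ − 2.576) = Φ(0.841) + Φ(-5.992) = 0.7998 + 0.0000 = 0.7998.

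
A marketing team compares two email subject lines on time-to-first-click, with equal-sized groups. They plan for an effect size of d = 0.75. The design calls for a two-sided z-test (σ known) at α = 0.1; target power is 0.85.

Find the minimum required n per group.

n = 26 per group

Set Φ(δ − 1.645) = 0.85; then δ − 1.645 = Φ⁻¹(0.85) = 1.036, giving δ = 2.681.
(Ignoring the negligible lower-tail rejection probability gives the usual closed-form inversion.)
δ = d·√(n/2) ⇒ n = 2(δ/d)² = 2 × (2.681 / 0.75)² = 25.56.
Rounding up, n = 26 per group.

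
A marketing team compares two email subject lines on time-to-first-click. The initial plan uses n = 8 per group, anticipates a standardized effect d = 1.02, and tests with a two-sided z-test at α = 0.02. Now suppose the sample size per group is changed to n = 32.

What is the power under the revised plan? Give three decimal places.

Power ≈ 0.960

With n = 32 per group: δ = d·√(n/2) = 1.02 × √(32/2) = 4.0800. Critical value z_{0.01} = 2.326.
Revised power = Φ(δ − 2.326) + Φ(−δ − 2.326) = Φ(1.754) + Φ(-6.406) = 0.9603 + 0.0000 = 0.9603.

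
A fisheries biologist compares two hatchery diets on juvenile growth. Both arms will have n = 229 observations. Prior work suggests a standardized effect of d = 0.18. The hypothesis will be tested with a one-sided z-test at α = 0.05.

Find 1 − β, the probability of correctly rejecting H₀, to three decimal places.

Noncentrality parameter: λ = d·√(n/2) = 0.18 × √(229/2) = 1.9261
One-sided α = 0.05 → critical value z_{0.05} = 1.645.
Power = P(Z > 1.645 − λ) = Φ(0.281) = 0.6107.

Power ≈ 0.611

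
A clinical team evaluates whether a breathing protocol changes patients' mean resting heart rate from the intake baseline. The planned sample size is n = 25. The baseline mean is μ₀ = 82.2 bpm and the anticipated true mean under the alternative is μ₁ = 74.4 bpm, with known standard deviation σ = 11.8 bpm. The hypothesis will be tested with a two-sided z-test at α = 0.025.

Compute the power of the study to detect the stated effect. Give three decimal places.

Standardized effect: d = |μ₁ − μ₀| / σ = |74.4 − 82.2| / 11.8 = 0.6610
Noncentrality parameter: δ = d·√n = 0.6610 × √25 = 3.3051
Two-sided α = 0.025 → critical value z_{0.0125} = 2.241.
Power = Φ(δ − 2.241) + Φ(−δ − 2.241) = Φ(1.064) + Φ(-5.546) = 0.8563 + 0.0000 = 0.8563.

Power ≈ 0.856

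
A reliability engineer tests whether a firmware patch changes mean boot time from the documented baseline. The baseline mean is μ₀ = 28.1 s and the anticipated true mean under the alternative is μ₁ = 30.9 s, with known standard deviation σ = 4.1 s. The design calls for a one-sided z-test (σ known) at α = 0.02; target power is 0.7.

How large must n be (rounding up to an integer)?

Standardized effect: d = |μ₁ − μ₀| / σ = |30.9 − 28.1| / 4.1 = 0.6829
Set Φ(δ − 2.054) = 0.7; then δ − 2.054 = Φ⁻¹(0.7) = 0.524, giving δ = 2.578.
δ = d·√n ⇒ n = (δ/d)² = (2.578 / 0.6829)² = 14.25.
Rounding up, n = 15.

n = 15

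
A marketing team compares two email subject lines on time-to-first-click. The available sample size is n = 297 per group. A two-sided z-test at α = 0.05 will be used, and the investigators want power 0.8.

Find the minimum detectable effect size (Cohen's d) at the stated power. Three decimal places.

Need Φ(δ − 1.960) = 0.8, so δ = 1.960 + 0.842 = 2.802.
(The second rejection-region term Φ(−δ − z_{α/2}) is negligible and dropped.)
δ = d·√(n/2) ⇒ d = δ/√(n/2) = 2.802/√(297/2) = 0.2299.

d ≈ 0.230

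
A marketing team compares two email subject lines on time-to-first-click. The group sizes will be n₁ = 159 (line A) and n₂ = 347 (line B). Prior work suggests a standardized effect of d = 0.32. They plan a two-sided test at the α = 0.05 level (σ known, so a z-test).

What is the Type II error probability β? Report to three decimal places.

Noncentrality parameter: δ = d / √(1/n₁ + 1/n₂) = 0.32 / √(1/159 + 1/347) = 3.3415
Two-sided α = 0.05 → critical value z_{0.025} = 1.960.
Power = Φ(δ − 1.960) + Φ(−δ − 1.960) = Φ(1.382) + Φ(-5.301) = 0.9164 + 0.0000 = 0.9164.
Type II error: β = 1 − power = 1 − 0.9164 = 0.0836.

β ≈ 0.084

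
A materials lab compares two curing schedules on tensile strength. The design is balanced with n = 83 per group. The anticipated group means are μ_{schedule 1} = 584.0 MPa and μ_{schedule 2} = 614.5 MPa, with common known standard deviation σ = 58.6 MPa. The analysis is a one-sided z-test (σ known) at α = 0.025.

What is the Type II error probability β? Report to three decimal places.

β ≈ 0.082

Standardized effect: d = |μ_{schedule 1} − μ_{schedule 2}| / σ = |584.0 − 614.5| / 58.6 = 0.5205
Noncentrality parameter: δ = d·√(n/2) = 0.5205 × √(83/2) = 3.3529
Critical value for a one-sided test at α = 0.025: z_α = 1.960.
Power = Φ(δ − 1.960) = Φ(1.393) = 0.9182.
Type II error: β = 1 − power = 1 − 0.9182 = 0.0818.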